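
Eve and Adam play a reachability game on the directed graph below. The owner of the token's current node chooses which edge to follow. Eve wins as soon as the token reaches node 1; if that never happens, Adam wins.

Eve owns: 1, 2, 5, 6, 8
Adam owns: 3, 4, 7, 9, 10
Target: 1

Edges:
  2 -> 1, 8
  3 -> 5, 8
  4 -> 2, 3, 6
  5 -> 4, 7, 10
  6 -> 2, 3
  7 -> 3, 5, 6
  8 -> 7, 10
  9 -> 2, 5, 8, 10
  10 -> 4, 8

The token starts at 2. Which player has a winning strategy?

Eve

A0 = {1}
A1: add {2} — 2 (Eve) has 2→1.
2 ∈ A1, so Eve can force the target.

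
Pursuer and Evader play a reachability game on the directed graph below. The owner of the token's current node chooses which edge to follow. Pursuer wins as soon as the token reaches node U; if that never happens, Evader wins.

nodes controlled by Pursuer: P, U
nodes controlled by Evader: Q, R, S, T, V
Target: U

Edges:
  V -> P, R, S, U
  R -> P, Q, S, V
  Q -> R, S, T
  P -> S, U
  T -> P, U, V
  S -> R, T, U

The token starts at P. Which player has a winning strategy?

A0 = {U}
A1: add {P} — P (Pursuer) has P→U.
A2 = A1; e.g. Q (Evader) can still go to R. Fixed point.
P ∈ A1, so Pursuer can force the target.

Pursuer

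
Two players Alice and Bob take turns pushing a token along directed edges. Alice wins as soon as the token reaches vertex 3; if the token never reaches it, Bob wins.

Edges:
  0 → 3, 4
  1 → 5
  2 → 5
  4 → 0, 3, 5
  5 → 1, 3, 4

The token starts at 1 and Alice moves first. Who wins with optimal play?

Bob

Track states (vertex, player-to-move).
A0 = {(3,Alice), (3,Bob)}
A1: add {(0,Alice), (4,Alice), (5,Alice)}.
A2: add {(0,Bob), (1,Bob), (2,Bob), (4,Bob)}.
A3 = A2; e.g. (1,Alice) stays out. (1,Alice) never enters ⇒ Bob avoids the target.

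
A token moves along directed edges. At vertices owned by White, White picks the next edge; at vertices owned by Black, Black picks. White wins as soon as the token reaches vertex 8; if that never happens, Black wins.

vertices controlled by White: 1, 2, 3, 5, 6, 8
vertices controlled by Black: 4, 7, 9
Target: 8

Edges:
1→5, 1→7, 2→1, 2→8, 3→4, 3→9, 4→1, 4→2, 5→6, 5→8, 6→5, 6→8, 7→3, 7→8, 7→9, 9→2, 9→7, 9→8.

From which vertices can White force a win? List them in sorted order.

A0 = {8}
A1: add {2, 5, 6} — 2 (White) has 2→8; 5 (White) has 5→8; 6 (White) has 6→8.
A2: add {1} — 1 (White) has 1→5.
A3: add {4} — 4 (Black): all of {1, 2} already in.
A4: add {3} — 3 (White) has 3→4.
A5 = A4; e.g. 7 (Black) can still go to 9. Fixed point.
White's winning region = {1, 2, 3, 4, 5, 6, 8}.

1, 2, 3, 4, 5, 6, 8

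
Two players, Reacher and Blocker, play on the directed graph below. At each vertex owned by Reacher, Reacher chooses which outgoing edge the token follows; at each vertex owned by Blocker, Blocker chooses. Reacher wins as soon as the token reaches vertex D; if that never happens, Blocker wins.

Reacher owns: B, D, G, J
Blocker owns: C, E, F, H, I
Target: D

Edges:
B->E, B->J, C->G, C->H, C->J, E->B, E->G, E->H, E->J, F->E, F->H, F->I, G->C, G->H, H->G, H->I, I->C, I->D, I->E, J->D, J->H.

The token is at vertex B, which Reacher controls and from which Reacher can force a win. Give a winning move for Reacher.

J

A0 = {D}
A1: add {J} — J (Reacher) has J→D.
A2: add {B} — B (Reacher) has B→J.
A3 = A2; e.g. C (Blocker) can still go to G. Fixed point.
From B, successor J is in the attractor (rank 1); the other successor E is not.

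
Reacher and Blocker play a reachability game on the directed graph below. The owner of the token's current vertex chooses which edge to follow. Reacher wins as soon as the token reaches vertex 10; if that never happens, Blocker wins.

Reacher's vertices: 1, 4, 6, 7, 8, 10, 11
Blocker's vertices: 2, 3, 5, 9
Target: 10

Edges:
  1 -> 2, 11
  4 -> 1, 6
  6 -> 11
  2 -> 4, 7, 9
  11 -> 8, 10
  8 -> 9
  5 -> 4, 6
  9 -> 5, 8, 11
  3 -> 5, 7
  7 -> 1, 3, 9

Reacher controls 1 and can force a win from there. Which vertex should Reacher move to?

A0 = {10}
A1: add {11} — 11 (Reacher) has 11→10.
A2: add {1, 6} — 1 (Reacher) has 1→11; 6 (Reacher) has 6→11.
A3: add {4, 7} — 4 (Reacher) has 4→1; 7 (Reacher) has 7→1.
A4: add {5} — 5 (Blocker): all of {4, 6} already in.
A5: add {3} — 3 (Blocker): all of {5, 7} already in.
A6 = A5; e.g. 2 (Blocker) can still go to 9. Fixed point.
From 1, successor 11 is in the attractor (rank 1); the other successor 2 is not.

11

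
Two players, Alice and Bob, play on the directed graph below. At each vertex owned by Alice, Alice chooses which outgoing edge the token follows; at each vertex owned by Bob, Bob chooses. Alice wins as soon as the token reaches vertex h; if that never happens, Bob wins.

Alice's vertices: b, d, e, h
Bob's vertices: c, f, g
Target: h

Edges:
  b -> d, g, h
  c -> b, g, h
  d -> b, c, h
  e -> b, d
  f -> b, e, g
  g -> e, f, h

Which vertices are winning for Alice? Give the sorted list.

b, d, e, h

A0 = {h}
A1: add {b, d} — b (Alice) has b→h; d (Alice) has d→h.
A2: add {e} — e (Alice) has e→b.
A3 = A2; e.g. c (Bob) can still go to g. Fixed point.
Alice's winning region = {b, d, e, h}.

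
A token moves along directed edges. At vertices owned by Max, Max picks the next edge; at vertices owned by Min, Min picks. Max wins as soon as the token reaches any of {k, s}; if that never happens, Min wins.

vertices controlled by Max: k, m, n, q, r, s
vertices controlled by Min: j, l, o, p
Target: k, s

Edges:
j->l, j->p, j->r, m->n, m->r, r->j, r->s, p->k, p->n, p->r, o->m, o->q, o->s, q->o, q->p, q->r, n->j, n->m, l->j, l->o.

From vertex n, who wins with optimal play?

Max

A0 = {k, s}
A1: add {r} — r (Max) has r→s.
A2: add {m, q} — m (Max) has m→r; q (Max) has q→r.
A3: add {n, o} — n (Max) has n→m; o (Min): all of {m, q, s} already in.
n ∈ A3, so Max can force the target.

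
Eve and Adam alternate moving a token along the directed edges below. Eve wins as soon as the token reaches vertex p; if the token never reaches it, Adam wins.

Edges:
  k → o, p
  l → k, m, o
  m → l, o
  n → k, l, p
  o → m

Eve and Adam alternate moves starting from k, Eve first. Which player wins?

Track states (vertex, player-to-move).
A0 = {(p,Eve), (p,Adam)}
A1: add {(k,Eve), (n,Eve)}.
(k,Eve) ∈ A1 ⇒ Eve forces the target.

Eve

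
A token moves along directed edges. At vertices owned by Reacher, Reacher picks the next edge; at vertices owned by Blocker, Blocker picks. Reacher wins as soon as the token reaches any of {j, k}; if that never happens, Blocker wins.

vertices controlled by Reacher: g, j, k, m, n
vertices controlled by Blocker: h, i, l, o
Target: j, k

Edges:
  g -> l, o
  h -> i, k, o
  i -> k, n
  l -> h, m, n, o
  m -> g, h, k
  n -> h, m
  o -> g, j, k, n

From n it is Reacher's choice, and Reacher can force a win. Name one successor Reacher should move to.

m

A0 = {j, k}
A1: add {m} — m (Reacher) has m→k.
A2: add {n} — n (Reacher) has n→m.
A3: add {i} — i (Blocker): all of {k, n} already in.
A4 = A3; e.g. g (Reacher) has no edge into A3. Fixed point.
From n, successor m is in the attractor (rank 1); the other successor h is not.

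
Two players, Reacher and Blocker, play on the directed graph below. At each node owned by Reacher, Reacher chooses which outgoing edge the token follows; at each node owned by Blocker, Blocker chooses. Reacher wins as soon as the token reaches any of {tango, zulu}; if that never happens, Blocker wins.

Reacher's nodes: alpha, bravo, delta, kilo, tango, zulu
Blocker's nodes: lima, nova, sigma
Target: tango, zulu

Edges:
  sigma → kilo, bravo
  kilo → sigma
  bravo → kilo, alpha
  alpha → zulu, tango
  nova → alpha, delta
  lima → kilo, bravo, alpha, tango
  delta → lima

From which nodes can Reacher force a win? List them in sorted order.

alpha, bravo, tango, zulu

A0 = {tango, zulu}
A1: add {alpha} — alpha (Reacher) has alpha→zulu.
A2: add {bravo} — bravo (Reacher) has bravo→alpha.
A3 = A2; e.g. sigma (Blocker) can still go to kilo. Fixed point.
Reacher's winning region = {alpha, bravo, tango, zulu}.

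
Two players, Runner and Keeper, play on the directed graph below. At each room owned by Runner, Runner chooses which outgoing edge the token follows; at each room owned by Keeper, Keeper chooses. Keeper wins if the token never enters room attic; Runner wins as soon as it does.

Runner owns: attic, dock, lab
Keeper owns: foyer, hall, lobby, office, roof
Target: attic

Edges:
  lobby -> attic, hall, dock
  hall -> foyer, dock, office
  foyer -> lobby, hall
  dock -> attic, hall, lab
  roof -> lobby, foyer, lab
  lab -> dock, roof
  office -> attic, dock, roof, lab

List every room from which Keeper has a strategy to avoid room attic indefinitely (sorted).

A0 = {attic}
A1: add {dock} — dock (Runner) has dock→attic.
A2: add {lab} — lab (Runner) has lab→dock.
A3 = A2; e.g. lobby (Keeper) can still go to hall. Fixed point.
Runner's attractor = {attic, dock, lab}; Keeper avoids the target exactly from the complement.

foyer, hall, lobby, office, roof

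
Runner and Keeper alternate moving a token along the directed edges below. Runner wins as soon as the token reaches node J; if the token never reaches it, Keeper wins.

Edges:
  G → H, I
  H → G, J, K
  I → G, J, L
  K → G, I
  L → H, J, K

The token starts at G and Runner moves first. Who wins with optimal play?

Track states (vertex, player-to-move).
A0 = {(J,Runner), (J,Keeper)}
A1: add {(H,Runner), (I,Runner), (L,Runner)}.
A2: add {(G,Keeper)}.
A3: add {(K,Runner)}.
A4: add {(L,Keeper)}.
A5 = A4; e.g. (G,Runner) stays out. (G,Runner) never enters ⇒ Keeper avoids the target.

Keeper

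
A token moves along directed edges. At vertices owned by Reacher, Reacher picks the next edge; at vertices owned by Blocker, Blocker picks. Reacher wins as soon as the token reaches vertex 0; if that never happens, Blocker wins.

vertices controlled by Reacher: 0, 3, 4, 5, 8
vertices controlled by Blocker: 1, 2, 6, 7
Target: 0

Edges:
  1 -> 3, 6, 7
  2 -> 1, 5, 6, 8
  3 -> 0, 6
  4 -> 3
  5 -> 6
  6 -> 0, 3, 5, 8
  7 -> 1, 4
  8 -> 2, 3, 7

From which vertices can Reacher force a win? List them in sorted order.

0, 3, 4, 8

A0 = {0}
A1: add {3} — 3 (Reacher) has 3→0.
A2: add {4, 8} — 4 (Reacher) has 4→3; 8 (Reacher) has 8→3.
A3 = A2; e.g. 1 (Blocker) can still go to 6. Fixed point.
Reacher's winning region = {0, 3, 4, 8}.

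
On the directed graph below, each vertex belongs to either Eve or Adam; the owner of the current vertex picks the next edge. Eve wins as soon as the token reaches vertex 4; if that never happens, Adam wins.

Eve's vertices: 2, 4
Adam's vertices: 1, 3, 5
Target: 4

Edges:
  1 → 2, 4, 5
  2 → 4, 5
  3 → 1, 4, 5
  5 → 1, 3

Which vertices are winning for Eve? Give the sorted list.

2, 4

A0 = {4}
A1: add {2} — 2 (Eve) has 2→4.
A2 = A1; e.g. 1 (Adam) can still go to 5. Fixed point.
Eve's winning region = {2, 4}.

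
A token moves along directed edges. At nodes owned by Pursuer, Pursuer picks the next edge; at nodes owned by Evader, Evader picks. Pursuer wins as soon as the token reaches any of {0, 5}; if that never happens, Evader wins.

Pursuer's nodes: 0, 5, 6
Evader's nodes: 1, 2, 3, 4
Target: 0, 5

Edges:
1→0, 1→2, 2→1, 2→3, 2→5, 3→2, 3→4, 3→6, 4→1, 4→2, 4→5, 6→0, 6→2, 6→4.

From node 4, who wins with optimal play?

A0 = {0, 5}
A1: add {6} — 6 (Pursuer) has 6→0.
A2 = A1; e.g. 1 (Evader) can still go to 2. Fixed point.
4 never enters the attractor, so Evader can avoid the target forever.

Evader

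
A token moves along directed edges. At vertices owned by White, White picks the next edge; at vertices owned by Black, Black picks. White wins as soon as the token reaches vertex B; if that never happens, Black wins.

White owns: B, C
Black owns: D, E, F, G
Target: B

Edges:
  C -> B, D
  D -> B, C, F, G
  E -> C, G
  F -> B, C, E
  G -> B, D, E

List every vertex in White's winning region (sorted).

B, C

A0 = {B}
A1: add {C} — C (White) has C→B.
A2 = A1; e.g. D (Black) can still go to F. Fixed point.
White's winning region = {B, C}.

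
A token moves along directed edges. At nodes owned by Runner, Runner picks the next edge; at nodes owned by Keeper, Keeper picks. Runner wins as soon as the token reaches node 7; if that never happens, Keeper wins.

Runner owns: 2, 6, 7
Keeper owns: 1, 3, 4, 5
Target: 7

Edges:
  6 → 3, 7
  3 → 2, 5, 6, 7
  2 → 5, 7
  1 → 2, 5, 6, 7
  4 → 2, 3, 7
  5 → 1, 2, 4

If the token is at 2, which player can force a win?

Runner

A0 = {7}
A1: add {2, 6} — 2 (Runner) has 2→7; 6 (Runner) has 6→7.
A2 = A1; e.g. 1 (Keeper) can still go to 5. Fixed point.
2 ∈ A1, so Runner can force the target.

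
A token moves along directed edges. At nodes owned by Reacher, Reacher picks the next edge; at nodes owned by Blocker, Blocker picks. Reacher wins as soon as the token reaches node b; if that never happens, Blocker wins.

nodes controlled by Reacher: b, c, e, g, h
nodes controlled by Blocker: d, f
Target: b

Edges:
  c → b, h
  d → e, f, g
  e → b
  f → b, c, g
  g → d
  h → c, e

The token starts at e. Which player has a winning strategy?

Reacher

A0 = {b}
A1: add {c, e} — c (Reacher) has c→b; e (Reacher) has e→b.
e ∈ A1, so Reacher can force the target.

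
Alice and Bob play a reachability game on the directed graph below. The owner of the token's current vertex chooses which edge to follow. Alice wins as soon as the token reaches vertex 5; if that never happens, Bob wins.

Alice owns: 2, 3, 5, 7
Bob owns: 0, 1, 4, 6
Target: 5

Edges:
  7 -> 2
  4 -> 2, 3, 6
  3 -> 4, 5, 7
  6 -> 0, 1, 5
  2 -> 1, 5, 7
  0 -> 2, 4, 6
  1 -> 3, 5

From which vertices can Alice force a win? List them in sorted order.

1, 2, 3, 5, 7

A0 = {5}
A1: add {2, 3} — 2 (Alice) has 2→5; 3 (Alice) has 3→5.
A2: add {1, 7} — 1 (Bob): all of {3, 5} already in; 7 (Alice) has 7→2.
A3 = A2; e.g. 0 (Bob) can still go to 4. Fixed point.
Alice's winning region = {1, 2, 3, 5, 7}.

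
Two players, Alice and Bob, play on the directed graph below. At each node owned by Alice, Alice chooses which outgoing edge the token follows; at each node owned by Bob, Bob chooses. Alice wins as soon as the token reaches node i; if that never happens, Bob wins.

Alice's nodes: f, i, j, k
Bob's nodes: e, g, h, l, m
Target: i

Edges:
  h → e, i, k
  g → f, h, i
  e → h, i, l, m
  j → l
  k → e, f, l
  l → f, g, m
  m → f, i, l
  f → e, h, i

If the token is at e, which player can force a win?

Bob

A0 = {i}
A1: add {f} — f (Alice) has f→i.
A2: add {k} — k (Alice) has k→f.
A3 = A2; e.g. e (Bob) can still go to h. Fixed point.
e never enters the attractor, so Bob can avoid the target forever.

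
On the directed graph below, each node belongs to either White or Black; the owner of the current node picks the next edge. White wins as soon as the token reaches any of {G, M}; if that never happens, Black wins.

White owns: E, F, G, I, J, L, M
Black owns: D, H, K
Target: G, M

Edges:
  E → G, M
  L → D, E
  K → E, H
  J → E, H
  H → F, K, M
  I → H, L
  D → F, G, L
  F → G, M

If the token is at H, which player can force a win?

Black

A0 = {G, M}
A1: add {E, F} — E (White) has E→G; F (White) has F→G.
A2: add {J, L} — J (White) has J→E; L (White) has L→E.
A3: add {D, I} — D (Black): all of {F, G, L} already in; I (White) has I→L.
A4 = A3; e.g. H (Black) can still go to K. Fixed point.
H never enters the attractor, so Black can avoid the target forever.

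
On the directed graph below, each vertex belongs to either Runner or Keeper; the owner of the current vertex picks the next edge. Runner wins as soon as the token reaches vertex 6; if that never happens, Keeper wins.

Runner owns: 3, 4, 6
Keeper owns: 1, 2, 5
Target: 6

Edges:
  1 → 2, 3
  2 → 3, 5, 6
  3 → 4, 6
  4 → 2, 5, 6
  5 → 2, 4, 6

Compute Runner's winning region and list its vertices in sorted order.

3, 4, 6

A0 = {6}
A1: add {3, 4} — 3 (Runner) has 3→6; 4 (Runner) has 4→6.
A2 = A1; e.g. 1 (Keeper) can still go to 2. Fixed point.
Runner's winning region = {3, 4, 6}.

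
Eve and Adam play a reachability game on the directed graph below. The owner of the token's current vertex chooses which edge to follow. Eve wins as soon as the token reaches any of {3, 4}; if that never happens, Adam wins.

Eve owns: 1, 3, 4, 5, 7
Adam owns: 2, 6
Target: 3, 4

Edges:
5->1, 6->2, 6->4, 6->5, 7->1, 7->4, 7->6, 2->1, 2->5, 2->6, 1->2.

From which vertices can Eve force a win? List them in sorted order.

A0 = {3, 4}
A1: add {7} — 7 (Eve) has 7→4.
A2 = A1; e.g. 1 (Eve) has no edge into A1. Fixed point.
Eve's winning region = {3, 4, 7}.

3, 4, 7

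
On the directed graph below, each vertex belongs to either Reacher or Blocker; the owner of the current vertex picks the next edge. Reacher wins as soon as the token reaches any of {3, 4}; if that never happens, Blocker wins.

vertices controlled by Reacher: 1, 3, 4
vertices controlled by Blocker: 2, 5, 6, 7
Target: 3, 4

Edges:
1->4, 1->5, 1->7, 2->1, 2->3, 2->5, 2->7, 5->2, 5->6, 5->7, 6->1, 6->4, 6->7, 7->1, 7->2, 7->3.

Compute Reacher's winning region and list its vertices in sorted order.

A0 = {3, 4}
A1: add {1} — 1 (Reacher) has 1→4.
A2 = A1; e.g. 2 (Blocker) can still go to 5. Fixed point.
Reacher's winning region = {1, 3, 4}.

1, 3, 4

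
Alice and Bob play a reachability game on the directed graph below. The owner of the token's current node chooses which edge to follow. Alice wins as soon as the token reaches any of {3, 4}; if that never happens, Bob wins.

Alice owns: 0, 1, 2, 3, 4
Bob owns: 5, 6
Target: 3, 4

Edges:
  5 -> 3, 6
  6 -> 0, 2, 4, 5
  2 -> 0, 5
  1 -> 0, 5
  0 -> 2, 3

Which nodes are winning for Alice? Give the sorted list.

0, 1, 2, 3, 4

A0 = {3, 4}
A1: add {0} — 0 (Alice) has 0→3.
A2: add {1, 2} — 1 (Alice) has 1→0; 2 (Alice) has 2→0.
A3 = A2; e.g. 5 (Bob) can still go to 6. Fixed point.
Alice's winning region = {0, 1, 2, 3, 4}.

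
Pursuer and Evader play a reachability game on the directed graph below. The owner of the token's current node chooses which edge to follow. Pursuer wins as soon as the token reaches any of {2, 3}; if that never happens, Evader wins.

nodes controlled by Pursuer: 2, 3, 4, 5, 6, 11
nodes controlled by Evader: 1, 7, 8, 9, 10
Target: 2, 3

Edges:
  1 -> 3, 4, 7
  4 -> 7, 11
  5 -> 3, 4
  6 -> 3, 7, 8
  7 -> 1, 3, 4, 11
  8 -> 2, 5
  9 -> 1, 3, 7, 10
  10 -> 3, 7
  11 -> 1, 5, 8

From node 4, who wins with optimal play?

Pursuer

A0 = {2, 3}
A1: add {5, 6} — 5 (Pursuer) has 5→3; 6 (Pursuer) has 6→3.
A2: add {8, 11} — 8 (Evader): all of {2, 5} already in; 11 (Pursuer) has 11→5.
A3: add {4} — 4 (Pursuer) has 4→11.
A4 = A3; e.g. 1 (Evader) can still go to 7. Fixed point.
4 ∈ A3, so Pursuer can force the target.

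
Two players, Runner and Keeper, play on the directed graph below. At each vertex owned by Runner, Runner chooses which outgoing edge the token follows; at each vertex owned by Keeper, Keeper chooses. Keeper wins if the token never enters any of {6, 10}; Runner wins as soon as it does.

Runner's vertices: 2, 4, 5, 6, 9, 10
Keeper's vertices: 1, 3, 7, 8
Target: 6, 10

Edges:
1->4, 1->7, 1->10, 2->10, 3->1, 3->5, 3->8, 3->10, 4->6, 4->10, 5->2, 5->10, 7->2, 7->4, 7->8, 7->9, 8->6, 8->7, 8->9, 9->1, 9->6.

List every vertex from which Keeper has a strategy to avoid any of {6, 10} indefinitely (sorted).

1, 3, 7, 8

A0 = {6, 10}
A1: add {2, 4, 5, 9} — 2 (Runner) has 2→10; 4 (Runner) has 4→6; 5 (Runner) has 5→10; 9 (Runner) has 9→6.
A2 = A1; e.g. 1 (Keeper) can still go to 7. Fixed point.
Runner's attractor = {2, 4, 5, 6, 9, 10}; Keeper avoids the target exactly from the complement.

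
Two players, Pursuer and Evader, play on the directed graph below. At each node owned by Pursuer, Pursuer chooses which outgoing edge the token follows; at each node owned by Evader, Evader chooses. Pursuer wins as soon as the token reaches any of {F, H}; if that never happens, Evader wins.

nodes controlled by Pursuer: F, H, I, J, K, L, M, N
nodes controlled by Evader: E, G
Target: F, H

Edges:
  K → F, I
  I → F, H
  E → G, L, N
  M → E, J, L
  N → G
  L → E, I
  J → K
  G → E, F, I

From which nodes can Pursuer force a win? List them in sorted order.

F, H, I, J, K, L, M

A0 = {F, H}
A1: add {I, K} — I (Pursuer) has I→F; K (Pursuer) has K→F.
A2: add {J, L} — J (Pursuer) has J→K; L (Pursuer) has L→I.
A3: add {M} — M (Pursuer) has M→J.
A4 = A3; e.g. E (Evader) can still go to G. Fixed point.
Pursuer's winning region = {F, H, I, J, K, L, M}.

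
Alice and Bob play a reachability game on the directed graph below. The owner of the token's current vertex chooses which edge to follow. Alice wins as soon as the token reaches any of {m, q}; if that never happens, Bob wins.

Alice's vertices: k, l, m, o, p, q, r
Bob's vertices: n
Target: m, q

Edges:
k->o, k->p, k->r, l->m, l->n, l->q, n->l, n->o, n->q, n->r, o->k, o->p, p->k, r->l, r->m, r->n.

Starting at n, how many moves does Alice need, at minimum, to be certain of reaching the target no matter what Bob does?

4

A0 = {m, q}
A1: add {l, r} — l (Alice) has l→m; r (Alice) has r→m.
A2: add {k} — k (Alice) has k→r.
A3: add {o, p} — o (Alice) has o→k; p (Alice) has p→k.
A4: add {n} — n (Bob): all of {l, o, q, r} already in.
A4 = all vertices. Fixed point.
n enters the attractor at level 4, so Alice can force the target in 4 moves from there.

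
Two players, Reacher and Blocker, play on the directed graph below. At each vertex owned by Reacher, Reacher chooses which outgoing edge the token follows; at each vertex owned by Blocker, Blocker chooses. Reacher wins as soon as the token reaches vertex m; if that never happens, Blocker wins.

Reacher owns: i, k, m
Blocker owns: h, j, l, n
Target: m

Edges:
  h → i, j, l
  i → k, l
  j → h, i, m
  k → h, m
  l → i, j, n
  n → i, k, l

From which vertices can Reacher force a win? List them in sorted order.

A0 = {m}
A1: add {k} — k (Reacher) has k→m.
A2: add {i} — i (Reacher) has i→k.
A3 = A2; e.g. h (Blocker) can still go to j. Fixed point.
Reacher's winning region = {i, k, m}.

i, k, m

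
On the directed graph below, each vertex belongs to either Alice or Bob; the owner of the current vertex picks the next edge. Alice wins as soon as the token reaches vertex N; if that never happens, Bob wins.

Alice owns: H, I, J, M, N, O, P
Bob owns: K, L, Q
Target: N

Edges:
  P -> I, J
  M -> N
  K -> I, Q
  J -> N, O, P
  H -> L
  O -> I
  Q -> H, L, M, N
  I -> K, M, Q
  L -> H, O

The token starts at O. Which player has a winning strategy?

A0 = {N}
A1: add {J, M} — J (Alice) has J→N; M (Alice) has M→N.
A2: add {I, P} — I (Alice) has I→M; P (Alice) has P→J.
A3: add {O} — O (Alice) has O→I.
A4 = A3; e.g. H (Alice) has no edge into A3. Fixed point.
O ∈ A3, so Alice can force the target.

Alice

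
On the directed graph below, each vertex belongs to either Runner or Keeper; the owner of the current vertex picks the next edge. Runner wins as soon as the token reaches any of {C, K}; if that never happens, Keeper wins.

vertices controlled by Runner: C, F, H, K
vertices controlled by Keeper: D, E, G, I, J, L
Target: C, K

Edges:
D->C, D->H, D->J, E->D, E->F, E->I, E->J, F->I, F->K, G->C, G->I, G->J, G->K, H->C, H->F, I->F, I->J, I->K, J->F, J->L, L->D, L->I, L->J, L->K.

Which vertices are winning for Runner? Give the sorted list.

A0 = {C, K}
A1: add {F, H} — F (Runner) has F→K; H (Runner) has H→C.
A2 = A1; e.g. D (Keeper) can still go to J. Fixed point.
Runner's winning region = {C, F, H, K}.

C, F, H, K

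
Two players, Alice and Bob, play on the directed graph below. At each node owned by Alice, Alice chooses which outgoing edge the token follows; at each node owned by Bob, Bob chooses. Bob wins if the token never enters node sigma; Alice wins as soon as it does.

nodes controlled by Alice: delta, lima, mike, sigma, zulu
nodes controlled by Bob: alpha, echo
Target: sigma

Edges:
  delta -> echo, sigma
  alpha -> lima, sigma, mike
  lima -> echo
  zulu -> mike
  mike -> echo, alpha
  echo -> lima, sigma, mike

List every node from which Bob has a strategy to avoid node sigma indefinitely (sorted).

alpha, echo, lima, mike, zulu

A0 = {sigma}
A1: add {delta} — delta (Alice) has delta→sigma.
A2 = A1; e.g. lima (Alice) has no edge into A1. Fixed point.
Alice's attractor = {delta, sigma}; Bob avoids the target exactly from the complement.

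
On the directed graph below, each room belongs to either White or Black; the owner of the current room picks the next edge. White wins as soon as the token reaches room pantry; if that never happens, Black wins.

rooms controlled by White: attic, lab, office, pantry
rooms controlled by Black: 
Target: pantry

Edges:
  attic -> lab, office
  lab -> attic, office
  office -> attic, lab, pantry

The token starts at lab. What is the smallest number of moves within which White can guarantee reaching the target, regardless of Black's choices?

A0 = {pantry}
A1: add {office} — office (White) has office→pantry.
A2: add {attic, lab} — attic (White) has attic→office; lab (White) has lab→office.
A2 = all vertices. Fixed point.
lab enters the attractor at level 2, so White can force the target in 2 moves from there.

2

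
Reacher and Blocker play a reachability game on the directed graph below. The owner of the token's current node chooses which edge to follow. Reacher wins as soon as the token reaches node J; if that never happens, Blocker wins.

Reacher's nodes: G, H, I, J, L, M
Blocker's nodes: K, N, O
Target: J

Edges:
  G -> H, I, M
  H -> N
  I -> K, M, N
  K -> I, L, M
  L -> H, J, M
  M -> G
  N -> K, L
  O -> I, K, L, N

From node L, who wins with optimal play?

A0 = {J}
A1: add {L} — L (Reacher) has L→J.
A2 = A1; e.g. G (Reacher) has no edge into A1. Fixed point.
L ∈ A1, so Reacher can force the target.

Reacher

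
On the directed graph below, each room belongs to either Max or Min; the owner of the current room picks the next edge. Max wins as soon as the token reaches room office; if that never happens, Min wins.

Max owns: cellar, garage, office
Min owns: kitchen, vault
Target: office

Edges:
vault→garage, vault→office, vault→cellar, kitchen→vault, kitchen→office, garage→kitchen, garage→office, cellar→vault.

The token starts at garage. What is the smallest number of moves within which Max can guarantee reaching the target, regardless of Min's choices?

1

A0 = {office}
A1: add {garage} — garage (Max) has garage→office.
A2 = A1; e.g. vault (Min) can still go to cellar. Fixed point.
garage enters the attractor at level 1, so Max can force the target in 1 move from there.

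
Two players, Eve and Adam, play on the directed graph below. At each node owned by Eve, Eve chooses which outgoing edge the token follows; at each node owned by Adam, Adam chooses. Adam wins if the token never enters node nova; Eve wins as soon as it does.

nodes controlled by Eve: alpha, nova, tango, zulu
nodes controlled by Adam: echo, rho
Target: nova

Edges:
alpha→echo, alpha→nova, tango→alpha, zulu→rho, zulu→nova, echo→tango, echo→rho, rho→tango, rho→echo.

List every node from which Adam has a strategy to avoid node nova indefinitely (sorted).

A0 = {nova}
A1: add {alpha, zulu} — alpha (Eve) has alpha→nova; zulu (Eve) has zulu→nova.
A2: add {tango} — tango (Eve) has tango→alpha.
A3 = A2; e.g. echo (Adam) can still go to rho. Fixed point.
Eve's attractor = {alpha, nova, tango, zulu}; Adam avoids the target exactly from the complement.

echo, rho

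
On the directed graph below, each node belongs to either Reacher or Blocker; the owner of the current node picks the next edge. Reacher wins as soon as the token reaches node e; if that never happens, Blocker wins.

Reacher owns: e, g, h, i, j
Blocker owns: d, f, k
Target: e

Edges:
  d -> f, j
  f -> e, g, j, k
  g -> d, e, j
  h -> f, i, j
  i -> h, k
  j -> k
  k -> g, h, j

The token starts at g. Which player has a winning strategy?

Reacher

A0 = {e}
A1: add {g} — g (Reacher) has g→e.
A2 = A1; e.g. d (Blocker) can still go to f. Fixed point.
g ∈ A1, so Reacher can force the target.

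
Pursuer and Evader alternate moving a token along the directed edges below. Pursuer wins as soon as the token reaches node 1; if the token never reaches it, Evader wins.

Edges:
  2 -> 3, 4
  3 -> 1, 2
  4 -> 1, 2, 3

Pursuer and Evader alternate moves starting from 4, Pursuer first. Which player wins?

Track states (vertex, player-to-move).
A0 = {(1,Pursuer), (1,Evader)}
A1: add {(3,Pursuer), (4,Pursuer)}.
(4,Pursuer) ∈ A1 ⇒ Pursuer forces the target.

Pursuer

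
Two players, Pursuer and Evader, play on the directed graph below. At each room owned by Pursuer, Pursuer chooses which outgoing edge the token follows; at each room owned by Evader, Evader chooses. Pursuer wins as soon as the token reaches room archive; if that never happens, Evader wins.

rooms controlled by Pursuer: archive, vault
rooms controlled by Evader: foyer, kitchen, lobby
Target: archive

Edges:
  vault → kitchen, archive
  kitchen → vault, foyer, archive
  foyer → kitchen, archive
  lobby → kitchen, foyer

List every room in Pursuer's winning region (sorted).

A0 = {archive}
A1: add {vault} — vault (Pursuer) has vault→archive.
A2 = A1; e.g. kitchen (Evader) can still go to foyer. Fixed point.
Pursuer's winning region = {archive, vault}.

archive, vault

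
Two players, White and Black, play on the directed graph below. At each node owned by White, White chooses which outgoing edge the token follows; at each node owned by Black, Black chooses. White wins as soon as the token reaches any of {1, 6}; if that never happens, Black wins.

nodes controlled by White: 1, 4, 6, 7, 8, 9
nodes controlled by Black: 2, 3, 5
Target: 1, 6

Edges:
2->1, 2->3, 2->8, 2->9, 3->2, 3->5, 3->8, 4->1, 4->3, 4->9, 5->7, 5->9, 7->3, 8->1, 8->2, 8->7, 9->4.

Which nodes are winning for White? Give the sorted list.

A0 = {1, 6}
A1: add {4, 8} — 4 (White) has 4→1; 8 (White) has 8→1.
A2: add {9} — 9 (White) has 9→4.
A3 = A2; e.g. 2 (Black) can still go to 3. Fixed point.
White's winning region = {1, 4, 6, 8, 9}.

1, 4, 6, 8, 9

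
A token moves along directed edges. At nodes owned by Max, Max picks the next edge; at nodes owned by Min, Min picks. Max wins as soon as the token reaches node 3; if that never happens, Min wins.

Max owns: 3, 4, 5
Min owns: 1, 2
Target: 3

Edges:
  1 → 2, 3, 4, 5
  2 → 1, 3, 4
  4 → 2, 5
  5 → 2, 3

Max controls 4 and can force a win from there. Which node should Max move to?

A0 = {3}
A1: add {5} — 5 (Max) has 5→3.
A2: add {4} — 4 (Max) has 4→5.
A3 = A2; e.g. 1 (Min) can still go to 2. Fixed point.
From 4, successor 5 is in the attractor (rank 1); the other successor 2 is not.

5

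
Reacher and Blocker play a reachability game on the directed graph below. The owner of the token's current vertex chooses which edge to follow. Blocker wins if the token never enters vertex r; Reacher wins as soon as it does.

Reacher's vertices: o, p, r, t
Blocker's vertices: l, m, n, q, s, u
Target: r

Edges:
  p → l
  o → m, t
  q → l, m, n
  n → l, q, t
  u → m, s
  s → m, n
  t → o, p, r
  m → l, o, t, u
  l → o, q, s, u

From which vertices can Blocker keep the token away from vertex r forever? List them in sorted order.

A0 = {r}
A1: add {t} — t (Reacher) has t→r.
A2: add {o} — o (Reacher) has o→t.
A3 = A2; e.g. l (Blocker) can still go to q. Fixed point.
Reacher's attractor = {o, r, t}; Blocker avoids the target exactly from the complement.

l, m, n, p, q, s, u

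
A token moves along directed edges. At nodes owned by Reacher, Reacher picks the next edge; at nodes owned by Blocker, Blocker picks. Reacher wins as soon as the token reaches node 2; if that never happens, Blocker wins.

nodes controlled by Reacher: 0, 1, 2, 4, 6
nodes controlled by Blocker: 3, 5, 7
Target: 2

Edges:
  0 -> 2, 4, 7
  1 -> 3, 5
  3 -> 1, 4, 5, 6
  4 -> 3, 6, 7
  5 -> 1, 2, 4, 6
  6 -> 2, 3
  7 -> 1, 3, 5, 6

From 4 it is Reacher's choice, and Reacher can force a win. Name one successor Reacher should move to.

A0 = {2}
A1: add {0, 6} — 0 (Reacher) has 0→2; 6 (Reacher) has 6→2.
A2: add {4} — 4 (Reacher) has 4→6.
A3 = A2; e.g. 1 (Reacher) has no edge into A2. Fixed point.
From 4, successor 6 is in the attractor (rank 1); the other successors 3, 7 are not.

6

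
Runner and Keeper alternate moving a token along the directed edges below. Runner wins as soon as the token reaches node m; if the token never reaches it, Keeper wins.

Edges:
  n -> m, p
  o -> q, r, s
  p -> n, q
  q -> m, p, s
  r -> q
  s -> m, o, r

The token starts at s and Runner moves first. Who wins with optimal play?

Track states (vertex, player-to-move).
A0 = {(m,Runner), (m,Keeper)}
A1: add {(n,Runner), (q,Runner), (s,Runner)}.
(s,Runner) ∈ A1 ⇒ Runner forces the target.

Runner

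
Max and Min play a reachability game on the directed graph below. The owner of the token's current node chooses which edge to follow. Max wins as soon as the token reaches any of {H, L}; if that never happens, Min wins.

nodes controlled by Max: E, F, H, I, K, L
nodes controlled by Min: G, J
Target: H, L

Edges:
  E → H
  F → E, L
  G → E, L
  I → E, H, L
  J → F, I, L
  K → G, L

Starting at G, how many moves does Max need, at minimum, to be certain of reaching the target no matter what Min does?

A0 = {H, L}
A1: add {E, F, I, K} — E (Max) has E→H; F (Max) has F→L; I (Max) has I→H; K (Max) has K→L.
A2: add {G, J} — G (Min): all of {E, L} already in; J (Min): all of {F, I, L} already in.
A2 = all vertices. Fixed point.
G enters the attractor at level 2, so Max can force the target in 2 moves from there.

2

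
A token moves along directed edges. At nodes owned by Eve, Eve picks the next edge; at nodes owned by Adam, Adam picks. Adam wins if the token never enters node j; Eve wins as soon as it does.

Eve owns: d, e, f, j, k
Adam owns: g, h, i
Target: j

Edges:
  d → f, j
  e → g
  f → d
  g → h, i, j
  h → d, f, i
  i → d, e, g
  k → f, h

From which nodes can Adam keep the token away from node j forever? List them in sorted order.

e, g, h, i

A0 = {j}
A1: add {d} — d (Eve) has d→j.
A2: add {f} — f (Eve) has f→d.
A3: add {k} — k (Eve) has k→f.
A4 = A3; e.g. e (Eve) has no edge into A3. Fixed point.
Eve's attractor = {d, f, j, k}; Adam avoids the target exactly from the complement.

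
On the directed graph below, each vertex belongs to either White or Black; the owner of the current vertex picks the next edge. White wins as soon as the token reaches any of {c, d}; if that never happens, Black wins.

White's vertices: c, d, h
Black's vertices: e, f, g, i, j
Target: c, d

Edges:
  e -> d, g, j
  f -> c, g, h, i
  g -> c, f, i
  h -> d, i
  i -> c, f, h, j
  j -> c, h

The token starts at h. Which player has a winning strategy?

A0 = {c, d}
A1: add {h} — h (White) has h→d.
h ∈ A1, so White can force the target.

White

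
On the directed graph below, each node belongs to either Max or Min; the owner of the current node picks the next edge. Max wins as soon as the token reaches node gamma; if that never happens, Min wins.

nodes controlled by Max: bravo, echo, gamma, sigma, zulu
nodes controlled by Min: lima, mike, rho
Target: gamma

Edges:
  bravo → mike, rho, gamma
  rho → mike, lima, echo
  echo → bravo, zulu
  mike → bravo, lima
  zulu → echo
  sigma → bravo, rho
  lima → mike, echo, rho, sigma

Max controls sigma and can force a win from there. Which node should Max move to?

bravo

A0 = {gamma}
A1: add {bravo} — bravo (Max) has bravo→gamma.
A2: add {echo, sigma} — echo (Max) has echo→bravo; sigma (Max) has sigma→bravo.
A3: add {zulu} — zulu (Max) has zulu→echo.
A4 = A3; e.g. mike (Min) can still go to lima. Fixed point.
From sigma, successor bravo is in the attractor (rank 1); the other successor rho is not.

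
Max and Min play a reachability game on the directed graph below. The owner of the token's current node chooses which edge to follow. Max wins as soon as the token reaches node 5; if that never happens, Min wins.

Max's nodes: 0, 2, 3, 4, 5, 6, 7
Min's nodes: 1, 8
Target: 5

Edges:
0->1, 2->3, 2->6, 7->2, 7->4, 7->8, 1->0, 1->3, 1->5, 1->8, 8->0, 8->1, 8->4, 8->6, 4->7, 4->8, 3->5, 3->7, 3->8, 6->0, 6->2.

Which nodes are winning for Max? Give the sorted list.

2, 3, 4, 5, 6, 7

A0 = {5}
A1: add {3} — 3 (Max) has 3→5.
A2: add {2} — 2 (Max) has 2→3.
A3: add {6, 7} — 6 (Max) has 6→2; 7 (Max) has 7→2.
A4: add {4} — 4 (Max) has 4→7.
A5 = A4; e.g. 0 (Max) has no edge into A4. Fixed point.
Max's winning region = {2, 3, 4, 5, 6, 7}.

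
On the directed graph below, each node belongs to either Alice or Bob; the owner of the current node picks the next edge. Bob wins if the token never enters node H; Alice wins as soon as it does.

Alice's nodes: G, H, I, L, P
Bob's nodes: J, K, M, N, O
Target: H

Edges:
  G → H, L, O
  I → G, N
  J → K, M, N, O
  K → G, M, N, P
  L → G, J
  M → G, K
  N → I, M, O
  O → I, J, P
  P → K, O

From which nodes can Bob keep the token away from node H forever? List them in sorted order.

J, K, M, N, O, P

A0 = {H}
A1: add {G} — G (Alice) has G→H.
A2: add {I, L} — I (Alice) has I→G; L (Alice) has L→G.
A3 = A2; e.g. J (Bob) can still go to K. Fixed point.
Alice's attractor = {G, H, I, L}; Bob avoids the target exactly from the complement.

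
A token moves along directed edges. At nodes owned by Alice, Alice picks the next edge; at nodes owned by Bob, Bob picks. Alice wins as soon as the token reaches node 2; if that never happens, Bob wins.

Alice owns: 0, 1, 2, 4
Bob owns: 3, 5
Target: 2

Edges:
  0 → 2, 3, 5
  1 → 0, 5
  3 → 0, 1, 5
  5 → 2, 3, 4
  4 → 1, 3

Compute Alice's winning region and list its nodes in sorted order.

A0 = {2}
A1: add {0} — 0 (Alice) has 0→2.
A2: add {1} — 1 (Alice) has 1→0.
A3: add {4} — 4 (Alice) has 4→1.
A4 = A3; e.g. 3 (Bob) can still go to 5. Fixed point.
Alice's winning region = {0, 1, 2, 4}.

0, 1, 2, 4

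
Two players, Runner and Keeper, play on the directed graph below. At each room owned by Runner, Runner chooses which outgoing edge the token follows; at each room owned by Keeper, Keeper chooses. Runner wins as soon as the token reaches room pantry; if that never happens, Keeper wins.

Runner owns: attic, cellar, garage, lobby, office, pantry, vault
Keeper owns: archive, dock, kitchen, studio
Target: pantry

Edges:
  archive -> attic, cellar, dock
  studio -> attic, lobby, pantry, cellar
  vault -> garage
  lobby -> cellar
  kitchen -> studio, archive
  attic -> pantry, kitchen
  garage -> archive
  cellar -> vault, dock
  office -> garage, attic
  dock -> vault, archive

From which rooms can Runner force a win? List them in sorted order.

attic, office, pantry

A0 = {pantry}
A1: add {attic} — attic (Runner) has attic→pantry.
A2: add {office} — office (Runner) has office→attic.
A3 = A2; e.g. garage (Runner) has no edge into A2. Fixed point.
Runner's winning region = {attic, office, pantry}.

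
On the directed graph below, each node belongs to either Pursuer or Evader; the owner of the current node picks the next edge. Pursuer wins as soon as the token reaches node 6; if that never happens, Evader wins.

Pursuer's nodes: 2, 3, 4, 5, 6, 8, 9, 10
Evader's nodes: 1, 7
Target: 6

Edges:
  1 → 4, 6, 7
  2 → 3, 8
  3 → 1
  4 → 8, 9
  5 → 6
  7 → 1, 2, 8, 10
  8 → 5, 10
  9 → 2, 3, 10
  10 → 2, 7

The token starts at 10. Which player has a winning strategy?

Pursuer

A0 = {6}
A1: add {5} — 5 (Pursuer) has 5→6.
A2: add {8} — 8 (Pursuer) has 8→5.
A3: add {2, 4} — 2 (Pursuer) has 2→8; 4 (Pursuer) has 4→8.
A4: add {9, 10} — 9 (Pursuer) has 9→2; 10 (Pursuer) has 10→2.
A5 = A4; e.g. 1 (Evader) can still go to 7. Fixed point.
10 ∈ A4, so Pursuer can force the target.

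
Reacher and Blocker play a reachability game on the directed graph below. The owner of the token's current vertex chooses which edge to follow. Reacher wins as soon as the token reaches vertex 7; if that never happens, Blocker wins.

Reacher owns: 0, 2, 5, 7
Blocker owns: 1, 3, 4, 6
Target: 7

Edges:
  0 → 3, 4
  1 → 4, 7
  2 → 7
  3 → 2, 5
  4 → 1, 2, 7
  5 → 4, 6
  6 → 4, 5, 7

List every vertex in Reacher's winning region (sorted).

A0 = {7}
A1: add {2} — 2 (Reacher) has 2→7.
A2 = A1; e.g. 0 (Reacher) has no edge into A1. Fixed point.
Reacher's winning region = {2, 7}.

2, 7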